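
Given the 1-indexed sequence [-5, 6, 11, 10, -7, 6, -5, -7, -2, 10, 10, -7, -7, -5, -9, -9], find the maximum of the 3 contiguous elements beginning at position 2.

Elements at indices 2..4: 6, 11, 10
max(6, 11, 10) = 11

11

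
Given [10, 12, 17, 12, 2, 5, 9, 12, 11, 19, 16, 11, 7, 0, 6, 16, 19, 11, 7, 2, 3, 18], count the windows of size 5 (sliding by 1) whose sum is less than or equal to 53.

10 12 17 12 2 → sum 53  ≤ 53 ✓
12 17 12 2 5 → sum 48  ≤ 53 ✓
17 12 2 5 9 → sum 45  ≤ 53 ✓
12 2 5 9 12 → sum 40  ≤ 53 ✓
2 5 9 12 11 → sum 39  ≤ 53 ✓
5 9 12 11 19 → sum 56
9 12 11 19 16 → sum 67
12 11 19 16 11 → sum 69
11 19 16 11 7 → sum 64
19 16 11 7 0 → sum 53  ≤ 53 ✓
16 11 7 0 6 → sum 40  ≤ 53 ✓
11 7 0 6 16 → sum 40  ≤ 53 ✓
7 0 6 16 19 → sum 48  ≤ 53 ✓
0 6 16 19 11 → sum 52  ≤ 53 ✓
6 16 19 11 7 → sum 59
16 19 11 7 2 → sum 55
19 11 7 2 3 → sum 42  ≤ 53 ✓
11 7 2 3 18 → sum 41  ≤ 53 ✓
12 windows satisfy the condition.

12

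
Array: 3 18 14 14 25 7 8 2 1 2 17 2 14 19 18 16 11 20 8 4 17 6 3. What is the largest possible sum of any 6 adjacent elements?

(3, 18, 14, 14, 25, 7) → sum 81
(18, 14, 14, 25, 7, 8) → sum 86
(14, 14, 25, 7, 8, 2) → sum 70
(14, 25, 7, 8, 2, 1) → sum 57
(25, 7, 8, 2, 1, 2) → sum 45
(7, 8, 2, 1, 2, 17) → sum 37
(8, 2, 1, 2, 17, 2) → sum 32
(2, 1, 2, 17, 2, 14) → sum 38
(1, 2, 17, 2, 14, 19) → sum 55
(2, 17, 2, 14, 19, 18) → sum 72
(17, 2, 14, 19, 18, 16) → sum 86
(2, 14, 19, 18, 16, 11) → sum 80
(14, 19, 18, 16, 11, 20) → sum 98
(19, 18, 16, 11, 20, 8) → sum 92
(18, 16, 11, 20, 8, 4) → sum 77
(16, 11, 20, 8, 4, 17) → sum 76
(11, 20, 8, 4, 17, 6) → sum 66
(20, 8, 4, 17, 6, 3) → sum 58
Largest of these is 98.

98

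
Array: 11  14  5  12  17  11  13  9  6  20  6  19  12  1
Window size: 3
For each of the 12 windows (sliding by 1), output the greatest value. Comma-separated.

14, 14, 17, 17, 17, 13, 13, 20, 20, 20, 19, 19

Sliding a size-3 window across the 14 values:
11 14 5 → max 14
14 5 12 → max 14
5 12 17 → max 17
12 17 11 → max 17
17 11 13 → max 17
11 13 9 → max 13
13 9 6 → max 13
9 6 20 → max 20
6 20 6 → max 20
20 6 19 → max 20
6 19 12 → max 19
19 12 1 → max 19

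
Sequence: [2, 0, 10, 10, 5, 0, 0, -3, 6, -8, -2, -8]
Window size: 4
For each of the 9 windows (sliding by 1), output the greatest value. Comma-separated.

10, 10, 10, 10, 5, 6, 6, 6, 6

2 0 10 10 → max 10
0 10 10 5 → max 10
10 10 5 0 → max 10
10 5 0 0 → max 10
5 0 0 -3 → max 5
0 0 -3 6 → max 6
0 -3 6 -8 → max 6
-3 6 -8 -2 → max 6
6 -8 -2 -8 → max 6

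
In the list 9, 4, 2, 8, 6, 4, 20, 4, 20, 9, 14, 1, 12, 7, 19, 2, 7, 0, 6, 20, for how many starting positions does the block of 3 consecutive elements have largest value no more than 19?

12

9 4 2 → max 9  ≤ 19 ✓
4 2 8 → max 8  ≤ 19 ✓
2 8 6 → max 8  ≤ 19 ✓
8 6 4 → max 8  ≤ 19 ✓
6 4 20 → max 20
4 20 4 → max 20
20 4 20 → max 20
4 20 9 → max 20
20 9 14 → max 20
9 14 1 → max 14  ≤ 19 ✓
14 1 12 → max 14  ≤ 19 ✓
1 12 7 → max 12  ≤ 19 ✓
12 7 19 → max 19  ≤ 19 ✓
7 19 2 → max 19  ≤ 19 ✓
19 2 7 → max 19  ≤ 19 ✓
2 7 0 → max 7  ≤ 19 ✓
7 0 6 → max 7  ≤ 19 ✓
0 6 20 → max 20
12 windows satisfy the condition.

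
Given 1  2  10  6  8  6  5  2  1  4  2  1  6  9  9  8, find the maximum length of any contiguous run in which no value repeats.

add 1: [1] len 1
add 2: [1, 2] len 2
add 10: [1, 2, 10] len 3
add 6: [1, 2, 10, 6] len 4
add 8: [1, 2, 10, 6, 8] len 5
add 6 (repeat 6, move left end past it): [8, 6] len 2
add 5: [8, 6, 5] len 3
add 2: [8, 6, 5, 2] len 4
add 1: [8, 6, 5, 2, 1] len 5
add 4: [8, 6, 5, 2, 1, 4] len 6
add 2 (repeat 2, move left end past it): [1, 4, 2] len 3
add 1 (repeat 1, move left end past it): [4, 2, 1] len 3
add 6: [4, 2, 1, 6] len 4
add 9: [4, 2, 1, 6, 9] len 5
add 9 (repeat 9, move left end past it): [9] len 1
add 8: [9, 8] len 2
Longest all-distinct length: 6.

6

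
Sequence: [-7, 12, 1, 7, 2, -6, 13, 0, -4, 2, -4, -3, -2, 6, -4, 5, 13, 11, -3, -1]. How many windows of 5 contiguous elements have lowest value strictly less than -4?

[-7, 12, 1, 7, 2] → min -7  < -4 ✓
[12, 1, 7, 2, -6] → min -6  < -4 ✓
[1, 7, 2, -6, 13] → min -6  < -4 ✓
[7, 2, -6, 13, 0] → min -6  < -4 ✓
[2, -6, 13, 0, -4] → min -6  < -4 ✓
[-6, 13, 0, -4, 2] → min -6  < -4 ✓
[13, 0, -4, 2, -4] → min -4
[0, -4, 2, -4, -3] → min -4
[-4, 2, -4, -3, -2] → min -4
[2, -4, -3, -2, 6] → min -4
[-4, -3, -2, 6, -4] → min -4
[-3, -2, 6, -4, 5] → min -4
[-2, 6, -4, 5, 13] → min -4
[6, -4, 5, 13, 11] → min -4
[-4, 5, 13, 11, -3] → min -4
[5, 13, 11, -3, -1] → min -3
6 windows satisfy the condition.

6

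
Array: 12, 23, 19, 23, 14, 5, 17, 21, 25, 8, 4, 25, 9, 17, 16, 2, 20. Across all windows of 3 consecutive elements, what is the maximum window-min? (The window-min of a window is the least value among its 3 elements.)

(12, 23, 19) → min 12
(23, 19, 23) → min 19
(19, 23, 14) → min 14
(23, 14, 5) → min 5
(14, 5, 17) → min 5
(5, 17, 21) → min 5
(17, 21, 25) → min 17
(21, 25, 8) → min 8
(25, 8, 4) → min 4
(8, 4, 25) → min 4
(4, 25, 9) → min 4
(25, 9, 17) → min 9
(9, 17, 16) → min 9
(17, 16, 2) → min 2
(16, 2, 20) → min 2
Maximum of these is 19.

19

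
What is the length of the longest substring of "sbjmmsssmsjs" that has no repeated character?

4

[s] len 1
[s, b] len 2
[s, b, j] len 3
[s, b, j, m] len 4
[m] len 1
[m, s] len 2
[s] len 1
[s] len 1
[s, m] len 2
[m, s] len 2
[m, s, j] len 3
[j, s] len 2
Longest all-distinct length: 4.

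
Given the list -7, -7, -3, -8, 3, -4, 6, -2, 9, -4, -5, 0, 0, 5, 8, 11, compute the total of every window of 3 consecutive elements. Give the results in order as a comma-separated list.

(-7, -7, -3) → sum -17
(-7, -3, -8) → sum -18
(-3, -8, 3) → sum -8
(-8, 3, -4) → sum -9
(3, -4, 6) → sum 5
(-4, 6, -2) → sum 0
(6, -2, 9) → sum 13
(-2, 9, -4) → sum 3
(9, -4, -5) → sum 0
(-4, -5, 0) → sum -9
(-5, 0, 0) → sum -5
(0, 0, 5) → sum 5
(0, 5, 8) → sum 13
(5, 8, 11) → sum 24

-17, -18, -8, -9, 5, 0, 13, 3, 0, -9, -5, 5, 13, 24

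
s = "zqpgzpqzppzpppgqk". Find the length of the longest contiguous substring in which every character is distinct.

[z] len 1
[z, q] len 2
[z, q, p] len 3
[z, q, p, g] len 4
[q, p, g, z] len 4
[g, z, p] len 3
[g, z, p, q] len 4
[p, q, z] len 3
[q, z, p] len 3
[p] len 1
[p, z] len 2
[z, p] len 2
[p] len 1
[p] len 1
[p, g] len 2
[p, g, q] len 3
[p, g, q, k] len 4
Longest all-distinct length: 4.

4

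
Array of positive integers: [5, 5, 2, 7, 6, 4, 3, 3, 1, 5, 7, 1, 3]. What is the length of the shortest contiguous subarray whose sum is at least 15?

add 5: running sum 5 < 15
add 5: running sum 10 < 15
add 2: running sum 12 < 15
end 3: [5, 5, 2, 7] sum 19, len 4
end 4: [2, 7, 6] sum 15, len 3
end 5: [7, 6, 4] sum 17, len 3
end 6: [7, 6, 4, 3] sum 20, len 4
end 7: [6, 4, 3, 3] sum 16, len 4
end 8: [6, 4, 3, 3, 1] sum 17, len 5
end 9: [4, 3, 3, 1, 5] sum 16, len 5
end 10: [3, 1, 5, 7] sum 16, len 4
end 11: [3, 1, 5, 7, 1] sum 17, len 5
end 12: [5, 7, 1, 3] sum 16, len 4
Shortest qualifying length: 3.

3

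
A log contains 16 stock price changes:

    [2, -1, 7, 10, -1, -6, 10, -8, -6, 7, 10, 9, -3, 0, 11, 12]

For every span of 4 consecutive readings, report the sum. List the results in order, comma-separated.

2 -1 7 10 → sum 18
-1 7 10 -1 → sum 15
7 10 -1 -6 → sum 10
10 -1 -6 10 → sum 13
-1 -6 10 -8 → sum -5
-6 10 -8 -6 → sum -10
10 -8 -6 7 → sum 3
-8 -6 7 10 → sum 3
-6 7 10 9 → sum 20
7 10 9 -3 → sum 23
10 9 -3 0 → sum 16
9 -3 0 11 → sum 17
-3 0 11 12 → sum 20

18, 15, 10, 13, -5, -10, 3, 3, 20, 23, 16, 17, 20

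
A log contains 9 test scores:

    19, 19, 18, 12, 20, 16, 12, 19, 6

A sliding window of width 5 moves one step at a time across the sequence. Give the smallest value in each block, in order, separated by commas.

Sliding a size-5 window across the 9 values:
[19, 19, 18, 12, 20] → min 12
[19, 18, 12, 20, 16] → min 12
[18, 12, 20, 16, 12] → min 12
[12, 20, 16, 12, 19] → min 12
[20, 16, 12, 19, 6] → min 6

12, 12, 12, 12, 6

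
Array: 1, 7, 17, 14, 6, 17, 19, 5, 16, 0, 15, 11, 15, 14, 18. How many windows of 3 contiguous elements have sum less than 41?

1 7 17 → sum 25  < 41 ✓
7 17 14 → sum 38  < 41 ✓
17 14 6 → sum 37  < 41 ✓
14 6 17 → sum 37  < 41 ✓
6 17 19 → sum 42
17 19 5 → sum 41
19 5 16 → sum 40  < 41 ✓
5 16 0 → sum 21  < 41 ✓
16 0 15 → sum 31  < 41 ✓
0 15 11 → sum 26  < 41 ✓
15 11 15 → sum 41
11 15 14 → sum 40  < 41 ✓
15 14 18 → sum 47
9 windows satisfy the condition.

9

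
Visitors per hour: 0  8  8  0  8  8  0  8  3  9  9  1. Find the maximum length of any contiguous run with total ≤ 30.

Extend to the right; shrink from the left whenever the sum exceeds 30:
add 0: [0] sum 0, len 1
add 8: [0, 8] sum 8, len 2
add 8: [0, 8, 8] sum 16, len 3
add 0: [0, 8, 8, 0] sum 16, len 4
add 8: [0, 8, 8, 0, 8] sum 24, len 5
add 8: [8, 0, 8, 8] sum 24, len 4
add 0: [8, 0, 8, 8, 0] sum 24, len 5
add 8: [0, 8, 8, 0, 8] sum 24, len 5
add 3: [0, 8, 8, 0, 8, 3] sum 27, len 6
add 9: [8, 0, 8, 3, 9] sum 28, len 5
add 9: [0, 8, 3, 9, 9] sum 29, len 5
add 1: [0, 8, 3, 9, 9, 1] sum 30, len 6
Longest length seen: 6.

6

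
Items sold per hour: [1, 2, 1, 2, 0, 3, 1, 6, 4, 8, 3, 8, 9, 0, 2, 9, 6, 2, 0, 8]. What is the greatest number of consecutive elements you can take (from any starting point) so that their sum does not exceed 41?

Extend to the right; shrink from the left whenever the sum exceeds 41:
add 1: [1] sum 1, len 1
add 2: [1, 2] sum 3, len 2
add 1: [1, 2, 1] sum 4, len 3
add 2: [1, 2, 1, 2] sum 6, len 4
add 0: [1, 2, 1, 2, 0] sum 6, len 5
add 3: [1, 2, 1, 2, 0, 3] sum 9, len 6
add 1: [1, 2, 1, 2, 0, 3, 1] sum 10, len 7
add 6: [1, 2, 1, 2, 0, 3, 1, 6] sum 16, len 8
add 4: [1, 2, 1, 2, 0, 3, 1, 6, 4] sum 20, len 9
add 8: [1, 2, 1, 2, 0, 3, 1, 6, 4, 8] sum 28, len 10
add 3: [1, 2, 1, 2, 0, 3, 1, 6, 4, 8, 3] sum 31, len 11
add 8: [1, 2, 1, 2, 0, 3, 1, 6, 4, 8, 3, 8] sum 39, len 12
add 9: [1, 6, 4, 8, 3, 8, 9] sum 39, len 7
add 0: [1, 6, 4, 8, 3, 8, 9, 0] sum 39, len 8
add 2: [1, 6, 4, 8, 3, 8, 9, 0, 2] sum 41, len 9
add 9: [8, 3, 8, 9, 0, 2, 9] sum 39, len 7
add 6: [3, 8, 9, 0, 2, 9, 6] sum 37, len 7
add 2: [3, 8, 9, 0, 2, 9, 6, 2] sum 39, len 8
add 0: [3, 8, 9, 0, 2, 9, 6, 2, 0] sum 39, len 9
add 8: [9, 0, 2, 9, 6, 2, 0, 8] sum 36, len 8
Longest length seen: 12.

12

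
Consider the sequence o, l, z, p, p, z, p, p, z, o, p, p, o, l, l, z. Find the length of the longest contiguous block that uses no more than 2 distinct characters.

7

Extend right; when distinct count exceeds 2, shrink from the left:
add o: window [o] (1 distinct), len 1
add l: window [o, l] (2 distinct), len 2
add z: window [l, z] (2 distinct), len 2
add p: window [z, p] (2 distinct), len 2
add p: window [z, p, p] (2 distinct), len 3
add z: window [z, p, p, z] (2 distinct), len 4
add p: window [z, p, p, z, p] (2 distinct), len 5
add p: window [z, p, p, z, p, p] (2 distinct), len 6
add z: window [z, p, p, z, p, p, z] (2 distinct), len 7
add o: window [z, o] (2 distinct), len 2
add p: window [o, p] (2 distinct), len 2
add p: window [o, p, p] (2 distinct), len 3
add o: window [o, p, p, o] (2 distinct), len 4
add l: window [o, l] (2 distinct), len 2
add l: window [o, l, l] (2 distinct), len 3
add z: window [l, l, z] (2 distinct), len 3
Longest length with ≤2 distinct: 7.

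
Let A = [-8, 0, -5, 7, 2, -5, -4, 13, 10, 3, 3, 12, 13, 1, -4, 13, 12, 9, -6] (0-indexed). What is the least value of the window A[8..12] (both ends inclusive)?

3

Elements at indices 8..12: 10, 3, 3, 12, 13
min(10, 3, 3, 12, 13) = 3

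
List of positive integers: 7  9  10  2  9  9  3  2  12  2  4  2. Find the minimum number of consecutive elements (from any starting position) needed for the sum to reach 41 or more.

add 7: running sum 7 < 41
add 9: running sum 16 < 41
add 10: running sum 26 < 41
add 2: running sum 28 < 41
add 9: running sum 37 < 41
add 9: shortest ending here [7, 9, 10, 2, 9, 9] sum 46, len 6
add 3: shortest ending here [9, 10, 2, 9, 9, 3] sum 42, len 6
add 2: shortest ending here [9, 10, 2, 9, 9, 3, 2] sum 44, len 7
add 12: shortest ending here [10, 2, 9, 9, 3, 2, 12] sum 47, len 7
add 2: shortest ending here [10, 2, 9, 9, 3, 2, 12, 2] sum 49, len 8
add 4: shortest ending here [9, 9, 3, 2, 12, 2, 4] sum 41, len 7
add 2: shortest ending here [9, 9, 3, 2, 12, 2, 4, 2] sum 43, len 8
Shortest qualifying length: 6.

6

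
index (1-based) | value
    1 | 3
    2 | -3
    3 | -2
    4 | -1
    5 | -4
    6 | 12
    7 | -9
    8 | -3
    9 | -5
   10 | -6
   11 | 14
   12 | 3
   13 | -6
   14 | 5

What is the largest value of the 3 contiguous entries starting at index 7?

Elements at indices 7..9: -9, -3, -5
max(-9, -3, -5) = -3

-3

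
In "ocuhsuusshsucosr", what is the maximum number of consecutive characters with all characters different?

[o] len 1
[o, c] len 2
[o, c, u] len 3
[o, c, u, h] len 4
[o, c, u, h, s] len 5
[h, s, u] len 3
[u] len 1
[u, s] len 2
[s] len 1
[s, h] len 2
[h, s] len 2
[h, s, u] len 3
[h, s, u, c] len 4
[h, s, u, c, o] len 5
[u, c, o, s] len 4
[u, c, o, s, r] len 5
Longest all-distinct length: 5.

5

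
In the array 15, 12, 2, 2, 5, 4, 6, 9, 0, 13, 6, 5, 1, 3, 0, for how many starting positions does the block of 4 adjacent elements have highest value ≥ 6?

(15, 12, 2, 2) → max 15  ≥ 6 ✓
(12, 2, 2, 5) → max 12  ≥ 6 ✓
(2, 2, 5, 4) → max 5
(2, 5, 4, 6) → max 6  ≥ 6 ✓
(5, 4, 6, 9) → max 9  ≥ 6 ✓
(4, 6, 9, 0) → max 9  ≥ 6 ✓
(6, 9, 0, 13) → max 13  ≥ 6 ✓
(9, 0, 13, 6) → max 13  ≥ 6 ✓
(0, 13, 6, 5) → max 13  ≥ 6 ✓
(13, 6, 5, 1) → max 13  ≥ 6 ✓
(6, 5, 1, 3) → max 6  ≥ 6 ✓
(5, 1, 3, 0) → max 5
10 windows satisfy the condition.

10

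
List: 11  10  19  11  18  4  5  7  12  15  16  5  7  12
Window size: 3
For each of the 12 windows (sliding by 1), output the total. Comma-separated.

40, 40, 48, 33, 27, 16, 24, 34, 43, 36, 28, 24

[11, 10, 19] → sum 40
[10, 19, 11] → sum 40
[19, 11, 18] → sum 48
[11, 18, 4] → sum 33
[18, 4, 5] → sum 27
[4, 5, 7] → sum 16
[5, 7, 12] → sum 24
[7, 12, 15] → sum 34
[12, 15, 16] → sum 43
[15, 16, 5] → sum 36
[16, 5, 7] → sum 28
[5, 7, 12] → sum 24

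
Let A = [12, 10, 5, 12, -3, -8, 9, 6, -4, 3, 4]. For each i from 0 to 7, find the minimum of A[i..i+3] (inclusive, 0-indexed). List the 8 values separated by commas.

12 10 5 12 → min 5
10 5 12 -3 → min -3
5 12 -3 -8 → min -8
12 -3 -8 9 → min -8
-3 -8 9 6 → min -8
-8 9 6 -4 → min -8
9 6 -4 3 → min -4
6 -4 3 4 → min -4

5, -3, -8, -8, -8, -8, -4, -4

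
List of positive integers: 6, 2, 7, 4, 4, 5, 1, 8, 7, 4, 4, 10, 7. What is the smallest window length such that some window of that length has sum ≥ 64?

Extend right; whenever the sum reaches 64, record the length and shrink from the left:
add 6: running sum 6 < 64
add 2: running sum 8 < 64
add 7: running sum 15 < 64
add 4: running sum 19 < 64
add 4: running sum 23 < 64
add 5: running sum 28 < 64
add 1: running sum 29 < 64
add 8: running sum 37 < 64
add 7: running sum 44 < 64
add 4: running sum 48 < 64
add 4: running sum 52 < 64
add 10: running sum 62 < 64
add 7: shortest ending here [6, 2, 7, 4, 4, 5, 1, 8, 7, 4, 4, 10, 7] sum 69, len 13
Shortest qualifying length: 13.

13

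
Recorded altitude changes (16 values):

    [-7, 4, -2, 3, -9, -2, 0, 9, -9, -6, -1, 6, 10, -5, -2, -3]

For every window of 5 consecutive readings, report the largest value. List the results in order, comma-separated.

4, 4, 3, 9, 9, 9, 9, 9, 10, 10, 10, 10

Sliding a size-5 window across the 16 values:
-7 4 -2 3 -9 → max 4
4 -2 3 -9 -2 → max 4
-2 3 -9 -2 0 → max 3
3 -9 -2 0 9 → max 9
-9 -2 0 9 -9 → max 9
-2 0 9 -9 -6 → max 9
0 9 -9 -6 -1 → max 9
9 -9 -6 -1 6 → max 9
-9 -6 -1 6 10 → max 10
-6 -1 6 10 -5 → max 10
-1 6 10 -5 -2 → max 10
6 10 -5 -2 -3 → max 10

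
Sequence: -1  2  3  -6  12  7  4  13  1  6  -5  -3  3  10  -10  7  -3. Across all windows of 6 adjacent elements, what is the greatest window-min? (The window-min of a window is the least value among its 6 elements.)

1

Each size-6 window and its min:
-1 2 3 -6 12 7 → min -6
2 3 -6 12 7 4 → min -6
3 -6 12 7 4 13 → min -6
-6 12 7 4 13 1 → min -6
12 7 4 13 1 6 → min 1
7 4 13 1 6 -5 → min -5
4 13 1 6 -5 -3 → min -5
13 1 6 -5 -3 3 → min -5
1 6 -5 -3 3 10 → min -5
6 -5 -3 3 10 -10 → min -10
-5 -3 3 10 -10 7 → min -10
-3 3 10 -10 7 -3 → min -10
Greatest of these is 1.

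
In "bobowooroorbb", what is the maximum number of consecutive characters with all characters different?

3

add b: [b] len 1
add o: [b, o] len 2
add b (repeat b, move left end past it): [o, b] len 2
add o (repeat o, move left end past it): [b, o] len 2
add w: [b, o, w] len 3
add o (repeat o, move left end past it): [w, o] len 2
add o (repeat o, move left end past it): [o] len 1
add r: [o, r] len 2
add o (repeat o, move left end past it): [r, o] len 2
add o (repeat o, move left end past it): [o] len 1
add r: [o, r] len 2
add b: [o, r, b] len 3
add b (repeat b, move left end past it): [b] len 1
Longest all-distinct length: 3.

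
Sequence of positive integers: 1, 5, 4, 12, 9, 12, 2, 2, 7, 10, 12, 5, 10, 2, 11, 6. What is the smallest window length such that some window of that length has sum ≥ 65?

8

add 1: running sum 1 < 65
add 5: running sum 6 < 65
add 4: running sum 10 < 65
add 12: running sum 22 < 65
add 9: running sum 31 < 65
add 12: running sum 43 < 65
add 2: running sum 45 < 65
add 2: running sum 47 < 65
add 7: running sum 54 < 65
add 10: running sum 64 < 65
end 10: [12, 9, 12, 2, 2, 7, 10, 12] sum 66, len 8
end 11: [12, 9, 12, 2, 2, 7, 10, 12, 5] sum 71, len 9
end 12: [9, 12, 2, 2, 7, 10, 12, 5, 10] sum 69, len 9
end 13: [9, 12, 2, 2, 7, 10, 12, 5, 10, 2] sum 71, len 10
end 14: [12, 2, 2, 7, 10, 12, 5, 10, 2, 11] sum 73, len 10
end 15: [2, 7, 10, 12, 5, 10, 2, 11, 6] sum 65, len 9
Shortest qualifying length: 8.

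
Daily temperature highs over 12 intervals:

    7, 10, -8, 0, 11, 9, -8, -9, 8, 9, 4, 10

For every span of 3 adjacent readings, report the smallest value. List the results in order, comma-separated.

-8, -8, -8, 0, -8, -9, -9, -9, 4, 4

7 10 -8 → min -8
10 -8 0 → min -8
-8 0 11 → min -8
0 11 9 → min 0
11 9 -8 → min -8
9 -8 -9 → min -9
-8 -9 8 → min -9
-9 8 9 → min -9
8 9 4 → min 4
9 4 10 → min 4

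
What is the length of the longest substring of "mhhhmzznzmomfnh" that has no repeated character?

5

add m: [m] len 1
add h: [m, h] len 2
add h (repeat h, move left end past it): [h] len 1
add h (repeat h, move left end past it): [h] len 1
add m: [h, m] len 2
add z: [h, m, z] len 3
add z (repeat z, move left end past it): [z] len 1
add n: [z, n] len 2
add z (repeat z, move left end past it): [n, z] len 2
add m: [n, z, m] len 3
add o: [n, z, m, o] len 4
add m (repeat m, move left end past it): [o, m] len 2
add f: [o, m, f] len 3
add n: [o, m, f, n] len 4
add h: [o, m, f, n, h] len 5
Longest all-distinct length: 5.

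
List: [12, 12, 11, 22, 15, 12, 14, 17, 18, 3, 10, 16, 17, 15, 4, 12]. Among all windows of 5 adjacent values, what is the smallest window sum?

61

12 12 11 22 15 → sum 72
12 11 22 15 12 → sum 72
11 22 15 12 14 → sum 74
22 15 12 14 17 → sum 80
15 12 14 17 18 → sum 76
12 14 17 18 3 → sum 64
14 17 18 3 10 → sum 62
17 18 3 10 16 → sum 64
18 3 10 16 17 → sum 64
3 10 16 17 15 → sum 61
10 16 17 15 4 → sum 62
16 17 15 4 12 → sum 64
Smallest of these is 61.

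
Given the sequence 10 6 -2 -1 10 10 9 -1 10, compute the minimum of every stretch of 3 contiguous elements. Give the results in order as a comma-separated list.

-2, -2, -2, -1, 9, -1, -1

Sliding a size-3 window across the 9 values:
[10, 6, -2] → min -2
[6, -2, -1] → min -2
[-2, -1, 10] → min -2
[-1, 10, 10] → min -1
[10, 10, 9] → min 9
[10, 9, -1] → min -1
[9, -1, 10] → min -1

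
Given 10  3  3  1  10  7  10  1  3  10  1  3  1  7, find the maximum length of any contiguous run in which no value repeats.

[10] len 1
[10, 3] len 2
[3] len 1
[3, 1] len 2
[3, 1, 10] len 3
[3, 1, 10, 7] len 4
[7, 10] len 2
[7, 10, 1] len 3
[7, 10, 1, 3] len 4
[1, 3, 10] len 3
[3, 10, 1] len 3
[10, 1, 3] len 3
[3, 1] len 2
[3, 1, 7] len 3
Longest all-distinct length: 4.

4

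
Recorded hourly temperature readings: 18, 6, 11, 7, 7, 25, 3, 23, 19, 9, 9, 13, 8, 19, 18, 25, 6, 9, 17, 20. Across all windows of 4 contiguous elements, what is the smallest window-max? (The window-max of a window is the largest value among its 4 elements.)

11

Window maxs for each of the 17 positions:
18 6 11 7 → max 18
6 11 7 7 → max 11
11 7 7 25 → max 25
7 7 25 3 → max 25
7 25 3 23 → max 25
25 3 23 19 → max 25
3 23 19 9 → max 23
23 19 9 9 → max 23
19 9 9 13 → max 19
9 9 13 8 → max 13
9 13 8 19 → max 19
13 8 19 18 → max 19
8 19 18 25 → max 25
19 18 25 6 → max 25
18 25 6 9 → max 25
25 6 9 17 → max 25
6 9 17 20 → max 20
Smallest of these is 11.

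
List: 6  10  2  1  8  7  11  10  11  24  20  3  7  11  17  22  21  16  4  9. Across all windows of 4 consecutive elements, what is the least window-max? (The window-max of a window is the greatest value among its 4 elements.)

[6, 10, 2, 1] → max 10
[10, 2, 1, 8] → max 10
[2, 1, 8, 7] → max 8
[1, 8, 7, 11] → max 11
[8, 7, 11, 10] → max 11
[7, 11, 10, 11] → max 11
[11, 10, 11, 24] → max 24
[10, 11, 24, 20] → max 24
[11, 24, 20, 3] → max 24
[24, 20, 3, 7] → max 24
[20, 3, 7, 11] → max 20
[3, 7, 11, 17] → max 17
[7, 11, 17, 22] → max 22
[11, 17, 22, 21] → max 22
[17, 22, 21, 16] → max 22
[22, 21, 16, 4] → max 22
[21, 16, 4, 9] → max 21
Least of these is 8.

8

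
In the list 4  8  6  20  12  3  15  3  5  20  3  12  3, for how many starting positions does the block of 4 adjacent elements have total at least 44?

(4, 8, 6, 20) → sum 38
(8, 6, 20, 12) → sum 46  ≥ 44 ✓
(6, 20, 12, 3) → sum 41
(20, 12, 3, 15) → sum 50  ≥ 44 ✓
(12, 3, 15, 3) → sum 33
(3, 15, 3, 5) → sum 26
(15, 3, 5, 20) → sum 43
(3, 5, 20, 3) → sum 31
(5, 20, 3, 12) → sum 40
(20, 3, 12, 3) → sum 38
2 windows satisfy the condition.

2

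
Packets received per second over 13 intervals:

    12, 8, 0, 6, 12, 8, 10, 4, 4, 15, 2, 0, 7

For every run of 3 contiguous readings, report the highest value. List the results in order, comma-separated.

12, 8, 12, 12, 12, 10, 10, 15, 15, 15, 7

Sliding a size-3 window across the 13 values:
(12, 8, 0) → max 12
(8, 0, 6) → max 8
(0, 6, 12) → max 12
(6, 12, 8) → max 12
(12, 8, 10) → max 12
(8, 10, 4) → max 10
(10, 4, 4) → max 10
(4, 4, 15) → max 15
(4, 15, 2) → max 15
(15, 2, 0) → max 15
(2, 0, 7) → max 7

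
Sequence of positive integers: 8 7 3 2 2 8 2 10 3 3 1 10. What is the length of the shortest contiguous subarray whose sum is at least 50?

add 8: running sum 8 < 50
add 7: running sum 15 < 50
add 3: running sum 18 < 50
add 2: running sum 20 < 50
add 2: running sum 22 < 50
add 8: running sum 30 < 50
add 2: running sum 32 < 50
add 10: running sum 42 < 50
add 3: running sum 45 < 50
add 3: running sum 48 < 50
add 1: running sum 49 < 50
add 10: shortest ending here [7, 3, 2, 2, 8, 2, 10, 3, 3, 1, 10] sum 51, len 11
Shortest qualifying length: 11.

11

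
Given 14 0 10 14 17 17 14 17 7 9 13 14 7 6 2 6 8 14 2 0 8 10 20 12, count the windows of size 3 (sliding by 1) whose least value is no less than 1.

14 0 10 → min 0
0 10 14 → min 0
10 14 17 → min 10  ≥ 1 ✓
14 17 17 → min 14  ≥ 1 ✓
17 17 14 → min 14  ≥ 1 ✓
17 14 17 → min 14  ≥ 1 ✓
14 17 7 → min 7  ≥ 1 ✓
17 7 9 → min 7  ≥ 1 ✓
7 9 13 → min 7  ≥ 1 ✓
9 13 14 → min 9  ≥ 1 ✓
13 14 7 → min 7  ≥ 1 ✓
14 7 6 → min 6  ≥ 1 ✓
7 6 2 → min 2  ≥ 1 ✓
6 2 6 → min 2  ≥ 1 ✓
2 6 8 → min 2  ≥ 1 ✓
6 8 14 → min 6  ≥ 1 ✓
8 14 2 → min 2  ≥ 1 ✓
14 2 0 → min 0
2 0 8 → min 0
0 8 10 → min 0
8 10 20 → min 8  ≥ 1 ✓
10 20 12 → min 10  ≥ 1 ✓
17 windows satisfy the condition.

17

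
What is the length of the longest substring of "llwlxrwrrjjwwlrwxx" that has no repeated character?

4

[l] len 1
[l] len 1
[l, w] len 2
[w, l] len 2
[w, l, x] len 3
[w, l, x, r] len 4
[l, x, r, w] len 4
[w, r] len 2
[r] len 1
[r, j] len 2
[j] len 1
[j, w] len 2
[w] len 1
[w, l] len 2
[w, l, r] len 3
[l, r, w] len 3
[l, r, w, x] len 4
[x] len 1
Longest all-distinct length: 4.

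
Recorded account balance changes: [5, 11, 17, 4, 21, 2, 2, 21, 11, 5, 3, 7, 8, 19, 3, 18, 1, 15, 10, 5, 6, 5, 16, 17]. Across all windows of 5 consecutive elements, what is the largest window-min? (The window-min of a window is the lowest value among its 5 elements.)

5

(5, 11, 17, 4, 21) → min 4
(11, 17, 4, 21, 2) → min 2
(17, 4, 21, 2, 2) → min 2
(4, 21, 2, 2, 21) → min 2
(21, 2, 2, 21, 11) → min 2
(2, 2, 21, 11, 5) → min 2
(2, 21, 11, 5, 3) → min 2
(21, 11, 5, 3, 7) → min 3
(11, 5, 3, 7, 8) → min 3
(5, 3, 7, 8, 19) → min 3
(3, 7, 8, 19, 3) → min 3
(7, 8, 19, 3, 18) → min 3
(8, 19, 3, 18, 1) → min 1
(19, 3, 18, 1, 15) → min 1
(3, 18, 1, 15, 10) → min 1
(18, 1, 15, 10, 5) → min 1
(1, 15, 10, 5, 6) → min 1
(15, 10, 5, 6, 5) → min 5
(10, 5, 6, 5, 16) → min 5
(5, 6, 5, 16, 17) → min 5
Largest of these is 5.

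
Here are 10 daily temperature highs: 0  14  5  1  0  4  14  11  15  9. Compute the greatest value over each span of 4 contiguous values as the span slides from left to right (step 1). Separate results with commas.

14, 14, 5, 14, 14, 15, 15

(0, 14, 5, 1) → max 14
(14, 5, 1, 0) → max 14
(5, 1, 0, 4) → max 5
(1, 0, 4, 14) → max 14
(0, 4, 14, 11) → max 14
(4, 14, 11, 15) → max 15
(14, 11, 15, 9) → max 15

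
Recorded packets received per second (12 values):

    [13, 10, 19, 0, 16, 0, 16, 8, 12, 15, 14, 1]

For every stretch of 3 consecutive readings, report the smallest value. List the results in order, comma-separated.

10, 0, 0, 0, 0, 0, 8, 8, 12, 1

[13, 10, 19] → min 10
[10, 19, 0] → min 0
[19, 0, 16] → min 0
[0, 16, 0] → min 0
[16, 0, 16] → min 0
[0, 16, 8] → min 0
[16, 8, 12] → min 8
[8, 12, 15] → min 8
[12, 15, 14] → min 12
[15, 14, 1] → min 1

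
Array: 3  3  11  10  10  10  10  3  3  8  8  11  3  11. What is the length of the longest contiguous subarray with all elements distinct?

[3] len 1
[3] len 1
[3, 11] len 2
[3, 11, 10] len 3
[10] len 1
[10] len 1
[10] len 1
[10, 3] len 2
[3] len 1
[3, 8] len 2
[8] len 1
[8, 11] len 2
[8, 11, 3] len 3
[3, 11] len 2
Longest all-distinct length: 3.

3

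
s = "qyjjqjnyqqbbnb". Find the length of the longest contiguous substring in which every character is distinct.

add q: [q] len 1
add y: [q, y] len 2
add j: [q, y, j] len 3
add j (repeat j, move left end past it): [j] len 1
add q: [j, q] len 2
add j (repeat j, move left end past it): [q, j] len 2
add n: [q, j, n] len 3
add y: [q, j, n, y] len 4
add q (repeat q, move left end past it): [j, n, y, q] len 4
add q (repeat q, move left end past it): [q] len 1
add b: [q, b] len 2
add b (repeat b, move left end past it): [b] len 1
add n: [b, n] len 2
add b (repeat b, move left end past it): [n, b] len 2
Longest all-distinct length: 4.

4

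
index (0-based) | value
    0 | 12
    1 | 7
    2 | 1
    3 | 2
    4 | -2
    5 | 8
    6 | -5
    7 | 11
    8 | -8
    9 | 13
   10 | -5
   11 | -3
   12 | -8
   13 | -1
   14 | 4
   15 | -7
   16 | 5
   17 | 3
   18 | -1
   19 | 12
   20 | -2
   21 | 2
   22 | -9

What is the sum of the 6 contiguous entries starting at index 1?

11

Elements at indices 1..6: 7, 1, 2, -2, 8, -5
sum(7, 1, 2, -2, 8, -5) = 11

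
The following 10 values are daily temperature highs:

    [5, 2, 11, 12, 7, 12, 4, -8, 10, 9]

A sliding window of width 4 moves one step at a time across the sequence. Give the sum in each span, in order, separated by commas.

30, 32, 42, 35, 15, 18, 15

Sliding a size-4 window across the 10 values:
5 2 11 12 → sum 30
2 11 12 7 → sum 32
11 12 7 12 → sum 42
12 7 12 4 → sum 35
7 12 4 -8 → sum 15
12 4 -8 10 → sum 18
4 -8 10 9 → sum 15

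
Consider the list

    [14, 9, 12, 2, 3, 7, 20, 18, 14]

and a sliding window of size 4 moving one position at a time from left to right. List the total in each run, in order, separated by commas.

37, 26, 24, 32, 48, 59

(14, 9, 12, 2) → sum 37
(9, 12, 2, 3) → sum 26
(12, 2, 3, 7) → sum 24
(2, 3, 7, 20) → sum 32
(3, 7, 20, 18) → sum 48
(7, 20, 18, 14) → sum 59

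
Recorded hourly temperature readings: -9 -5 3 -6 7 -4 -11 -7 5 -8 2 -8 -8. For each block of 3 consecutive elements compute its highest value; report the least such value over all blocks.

(-9, -5, 3) → max 3
(-5, 3, -6) → max 3
(3, -6, 7) → max 7
(-6, 7, -4) → max 7
(7, -4, -11) → max 7
(-4, -11, -7) → max -4
(-11, -7, 5) → max 5
(-7, 5, -8) → max 5
(5, -8, 2) → max 5
(-8, 2, -8) → max 2
(2, -8, -8) → max 2
Least of these is -4.

-4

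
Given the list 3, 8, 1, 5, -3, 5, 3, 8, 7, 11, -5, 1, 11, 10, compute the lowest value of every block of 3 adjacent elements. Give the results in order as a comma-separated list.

1, 1, -3, -3, -3, 3, 3, 7, -5, -5, -5, 1

3 8 1 → min 1
8 1 5 → min 1
1 5 -3 → min -3
5 -3 5 → min -3
-3 5 3 → min -3
5 3 8 → min 3
3 8 7 → min 3
8 7 11 → min 7
7 11 -5 → min -5
11 -5 1 → min -5
-5 1 11 → min -5
1 11 10 → min 1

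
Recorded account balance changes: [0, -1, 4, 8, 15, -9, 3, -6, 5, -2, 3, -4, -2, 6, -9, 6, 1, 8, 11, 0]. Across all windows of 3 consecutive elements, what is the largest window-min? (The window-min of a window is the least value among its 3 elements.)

(0, -1, 4) → min -1
(-1, 4, 8) → min -1
(4, 8, 15) → min 4
(8, 15, -9) → min -9
(15, -9, 3) → min -9
(-9, 3, -6) → min -9
(3, -6, 5) → min -6
(-6, 5, -2) → min -6
(5, -2, 3) → min -2
(-2, 3, -4) → min -4
(3, -4, -2) → min -4
(-4, -2, 6) → min -4
(-2, 6, -9) → min -9
(6, -9, 6) → min -9
(-9, 6, 1) → min -9
(6, 1, 8) → min 1
(1, 8, 11) → min 1
(8, 11, 0) → min 0
Largest of these is 4.

4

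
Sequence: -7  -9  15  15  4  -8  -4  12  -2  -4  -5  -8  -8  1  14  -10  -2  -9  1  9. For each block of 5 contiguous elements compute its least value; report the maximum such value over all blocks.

-7 -9 15 15 4 → min -9
-9 15 15 4 -8 → min -9
15 15 4 -8 -4 → min -8
15 4 -8 -4 12 → min -8
4 -8 -4 12 -2 → min -8
-8 -4 12 -2 -4 → min -8
-4 12 -2 -4 -5 → min -5
12 -2 -4 -5 -8 → min -8
-2 -4 -5 -8 -8 → min -8
-4 -5 -8 -8 1 → min -8
-5 -8 -8 1 14 → min -8
-8 -8 1 14 -10 → min -10
-8 1 14 -10 -2 → min -10
1 14 -10 -2 -9 → min -10
14 -10 -2 -9 1 → min -10
-10 -2 -9 1 9 → min -10
Maximum of these is -5.

-5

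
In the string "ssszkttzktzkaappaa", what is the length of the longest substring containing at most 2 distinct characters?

6

[s] 1 distinct, len 1
[s, s] 1 distinct, len 2
[s, s, s] 1 distinct, len 3
[s, s, s, z] 2 distinct, len 4
[z, k] 2 distinct, len 2
[k, t] 2 distinct, len 2
[k, t, t] 2 distinct, len 3
[t, t, z] 2 distinct, len 3
[z, k] 2 distinct, len 2
[k, t] 2 distinct, len 2
[t, z] 2 distinct, len 2
[z, k] 2 distinct, len 2
[k, a] 2 distinct, len 2
[k, a, a] 2 distinct, len 3
[a, a, p] 2 distinct, len 3
[a, a, p, p] 2 distinct, len 4
[a, a, p, p, a] 2 distinct, len 5
[a, a, p, p, a, a] 2 distinct, len 6
Longest length with ≤2 distinct: 6.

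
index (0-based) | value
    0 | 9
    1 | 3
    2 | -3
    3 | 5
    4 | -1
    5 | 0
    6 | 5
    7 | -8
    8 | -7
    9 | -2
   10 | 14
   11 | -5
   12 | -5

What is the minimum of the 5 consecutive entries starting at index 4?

-8

Elements at indices 4..8: -1, 0, 5, -8, -7
min(-1, 0, 5, -8, -7) = -8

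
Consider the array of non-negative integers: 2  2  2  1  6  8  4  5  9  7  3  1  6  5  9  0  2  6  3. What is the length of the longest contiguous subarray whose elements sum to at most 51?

12

→ 2: sum 2, len 1
→ 2: sum 4, len 2
→ 2: sum 6, len 3
→ 1: sum 7, len 4
→ 6: sum 13, len 5
→ 8: sum 21, len 6
→ 4: sum 25, len 7
→ 5: sum 30, len 8
→ 9: sum 39, len 9
→ 7: sum 46, len 10
→ 3: sum 49, len 11
→ 1: sum 50, len 12
→ 6 (dropped 2, 2, 2): sum 50, len 10
→ 5 (dropped 1, 6): sum 48, len 9
→ 9 (dropped 8): sum 49, len 9
→ 0: sum 49, len 10
→ 2: sum 51, len 11
→ 6 (dropped 4, 5): sum 48, len 10
→ 3: sum 51, len 11
Longest length seen: 12.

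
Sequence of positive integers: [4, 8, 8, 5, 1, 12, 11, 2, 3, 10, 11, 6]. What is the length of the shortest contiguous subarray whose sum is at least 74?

11

add 4: running sum 4 < 74
add 8: running sum 12 < 74
add 8: running sum 20 < 74
add 5: running sum 25 < 74
add 1: running sum 26 < 74
add 12: running sum 38 < 74
add 11: running sum 49 < 74
add 2: running sum 51 < 74
add 3: running sum 54 < 74
add 10: running sum 64 < 74
end 10: [4, 8, 8, 5, 1, 12, 11, 2, 3, 10, 11] sum 75, len 11
end 11: [8, 8, 5, 1, 12, 11, 2, 3, 10, 11, 6] sum 77, len 11
Shortest qualifying length: 11.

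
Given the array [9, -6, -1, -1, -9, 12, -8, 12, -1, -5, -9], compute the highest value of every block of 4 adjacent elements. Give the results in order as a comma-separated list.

(9, -6, -1, -1) → max 9
(-6, -1, -1, -9) → max -1
(-1, -1, -9, 12) → max 12
(-1, -9, 12, -8) → max 12
(-9, 12, -8, 12) → max 12
(12, -8, 12, -1) → max 12
(-8, 12, -1, -5) → max 12
(12, -1, -5, -9) → max 12

9, -1, 12, 12, 12, 12, 12, 12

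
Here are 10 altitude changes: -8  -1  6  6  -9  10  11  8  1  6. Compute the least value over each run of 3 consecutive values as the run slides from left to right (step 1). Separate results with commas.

-8, -1, -9, -9, -9, 8, 1, 1

(-8, -1, 6) → min -8
(-1, 6, 6) → min -1
(6, 6, -9) → min -9
(6, -9, 10) → min -9
(-9, 10, 11) → min -9
(10, 11, 8) → min 8
(11, 8, 1) → min 1
(8, 1, 6) → min 1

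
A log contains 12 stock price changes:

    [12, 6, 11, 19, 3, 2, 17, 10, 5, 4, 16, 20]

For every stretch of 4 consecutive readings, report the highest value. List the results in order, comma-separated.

[12, 6, 11, 19] → max 19
[6, 11, 19, 3] → max 19
[11, 19, 3, 2] → max 19
[19, 3, 2, 17] → max 19
[3, 2, 17, 10] → max 17
[2, 17, 10, 5] → max 17
[17, 10, 5, 4] → max 17
[10, 5, 4, 16] → max 16
[5, 4, 16, 20] → max 20

19, 19, 19, 19, 17, 17, 17, 16, 20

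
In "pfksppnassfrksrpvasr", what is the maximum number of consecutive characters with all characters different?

6

add p: [p] len 1
add f: [p, f] len 2
add k: [p, f, k] len 3
add s: [p, f, k, s] len 4
add p (repeat p, move left end past it): [f, k, s, p] len 4
add p (repeat p, move left end past it): [p] len 1
add n: [p, n] len 2
add a: [p, n, a] len 3
add s: [p, n, a, s] len 4
add s (repeat s, move left end past it): [s] len 1
add f: [s, f] len 2
add r: [s, f, r] len 3
add k: [s, f, r, k] len 4
add s (repeat s, move left end past it): [f, r, k, s] len 4
add r (repeat r, move left end past it): [k, s, r] len 3
add p: [k, s, r, p] len 4
add v: [k, s, r, p, v] len 5
add a: [k, s, r, p, v, a] len 6
add s (repeat s, move left end past it): [r, p, v, a, s] len 5
add r (repeat r, move left end past it): [p, v, a, s, r] len 5
Longest all-distinct length: 6.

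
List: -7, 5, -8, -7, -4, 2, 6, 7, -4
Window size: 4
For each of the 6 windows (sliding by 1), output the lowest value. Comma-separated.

Sliding a size-4 window across the 9 values:
-7 5 -8 -7 → min -8
5 -8 -7 -4 → min -8
-8 -7 -4 2 → min -8
-7 -4 2 6 → min -7
-4 2 6 7 → min -4
2 6 7 -4 → min -4

-8, -8, -8, -7, -4, -4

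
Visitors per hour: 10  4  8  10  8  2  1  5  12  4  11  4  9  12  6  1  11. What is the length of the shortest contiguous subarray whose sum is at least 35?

add 10: running sum 10 < 35
add 4: running sum 14 < 35
add 8: running sum 22 < 35
add 10: running sum 32 < 35
add 8: shortest ending here [10, 4, 8, 10, 8] sum 40, len 5
add 2: shortest ending here [10, 4, 8, 10, 8, 2] sum 42, len 6
add 1: shortest ending here [10, 4, 8, 10, 8, 2, 1] sum 43, len 7
add 5: shortest ending here [4, 8, 10, 8, 2, 1, 5] sum 38, len 7
add 12: shortest ending here [10, 8, 2, 1, 5, 12] sum 38, len 6
add 4: shortest ending here [10, 8, 2, 1, 5, 12, 4] sum 42, len 7
add 11: shortest ending here [2, 1, 5, 12, 4, 11] sum 35, len 6
add 4: shortest ending here [5, 12, 4, 11, 4] sum 36, len 5
add 9: shortest ending here [12, 4, 11, 4, 9] sum 40, len 5
add 12: shortest ending here [11, 4, 9, 12] sum 36, len 4
add 6: shortest ending here [11, 4, 9, 12, 6] sum 42, len 5
add 1: shortest ending here [11, 4, 9, 12, 6, 1] sum 43, len 6
add 11: shortest ending here [9, 12, 6, 1, 11] sum 39, len 5
Shortest qualifying length: 4.

4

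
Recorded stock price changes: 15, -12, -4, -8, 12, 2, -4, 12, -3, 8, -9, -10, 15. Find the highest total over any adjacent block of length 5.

19

15 -12 -4 -8 12 → sum 3
-12 -4 -8 12 2 → sum -10
-4 -8 12 2 -4 → sum -2
-8 12 2 -4 12 → sum 14
12 2 -4 12 -3 → sum 19
2 -4 12 -3 8 → sum 15
-4 12 -3 8 -9 → sum 4
12 -3 8 -9 -10 → sum -2
-3 8 -9 -10 15 → sum 1
Highest of these is 19.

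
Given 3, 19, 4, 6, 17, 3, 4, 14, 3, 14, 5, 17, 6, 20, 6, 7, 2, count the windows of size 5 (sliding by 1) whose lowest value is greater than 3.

3

[3, 19, 4, 6, 17] → min 3
[19, 4, 6, 17, 3] → min 3
[4, 6, 17, 3, 4] → min 3
[6, 17, 3, 4, 14] → min 3
[17, 3, 4, 14, 3] → min 3
[3, 4, 14, 3, 14] → min 3
[4, 14, 3, 14, 5] → min 3
[14, 3, 14, 5, 17] → min 3
[3, 14, 5, 17, 6] → min 3
[14, 5, 17, 6, 20] → min 5  > 3 ✓
[5, 17, 6, 20, 6] → min 5  > 3 ✓
[17, 6, 20, 6, 7] → min 6  > 3 ✓
[6, 20, 6, 7, 2] → min 2
3 windows satisfy the condition.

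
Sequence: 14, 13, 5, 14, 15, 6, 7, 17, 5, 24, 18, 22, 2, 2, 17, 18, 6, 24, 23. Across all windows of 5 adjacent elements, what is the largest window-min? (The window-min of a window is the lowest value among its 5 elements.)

6

(14, 13, 5, 14, 15) → min 5
(13, 5, 14, 15, 6) → min 5
(5, 14, 15, 6, 7) → min 5
(14, 15, 6, 7, 17) → min 6
(15, 6, 7, 17, 5) → min 5
(6, 7, 17, 5, 24) → min 5
(7, 17, 5, 24, 18) → min 5
(17, 5, 24, 18, 22) → min 5
(5, 24, 18, 22, 2) → min 2
(24, 18, 22, 2, 2) → min 2
(18, 22, 2, 2, 17) → min 2
(22, 2, 2, 17, 18) → min 2
(2, 2, 17, 18, 6) → min 2
(2, 17, 18, 6, 24) → min 2
(17, 18, 6, 24, 23) → min 6
Largest of these is 6.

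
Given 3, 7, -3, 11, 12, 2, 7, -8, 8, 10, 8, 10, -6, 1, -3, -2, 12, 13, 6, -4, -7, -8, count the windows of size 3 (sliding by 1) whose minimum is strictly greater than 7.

[3, 7, -3] → min -3
[7, -3, 11] → min -3
[-3, 11, 12] → min -3
[11, 12, 2] → min 2
[12, 2, 7] → min 2
[2, 7, -8] → min -8
[7, -8, 8] → min -8
[-8, 8, 10] → min -8
[8, 10, 8] → min 8  > 7 ✓
[10, 8, 10] → min 8  > 7 ✓
[8, 10, -6] → min -6
[10, -6, 1] → min -6
[-6, 1, -3] → min -6
[1, -3, -2] → min -3
[-3, -2, 12] → min -3
[-2, 12, 13] → min -2
[12, 13, 6] → min 6
[13, 6, -4] → min -4
[6, -4, -7] → min -7
[-4, -7, -8] → min -8
2 windows satisfy the condition.

2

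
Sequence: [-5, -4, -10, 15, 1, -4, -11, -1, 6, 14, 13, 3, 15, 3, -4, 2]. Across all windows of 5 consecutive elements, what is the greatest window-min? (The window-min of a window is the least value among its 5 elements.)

Window mins for each of the 12 positions:
[-5, -4, -10, 15, 1] → min -10
[-4, -10, 15, 1, -4] → min -10
[-10, 15, 1, -4, -11] → min -11
[15, 1, -4, -11, -1] → min -11
[1, -4, -11, -1, 6] → min -11
[-4, -11, -1, 6, 14] → min -11
[-11, -1, 6, 14, 13] → min -11
[-1, 6, 14, 13, 3] → min -1
[6, 14, 13, 3, 15] → min 3
[14, 13, 3, 15, 3] → min 3
[13, 3, 15, 3, -4] → min -4
[3, 15, 3, -4, 2] → min -4
Greatest of these is 3.

3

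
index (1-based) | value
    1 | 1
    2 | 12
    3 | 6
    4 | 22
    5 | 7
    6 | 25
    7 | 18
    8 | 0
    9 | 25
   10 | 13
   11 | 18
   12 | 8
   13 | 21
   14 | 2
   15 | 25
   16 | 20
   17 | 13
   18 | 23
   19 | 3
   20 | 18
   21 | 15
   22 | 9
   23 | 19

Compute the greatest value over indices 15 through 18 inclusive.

25

Elements at indices 15..18: 25, 20, 13, 23
max(25, 20, 13, 23) = 25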